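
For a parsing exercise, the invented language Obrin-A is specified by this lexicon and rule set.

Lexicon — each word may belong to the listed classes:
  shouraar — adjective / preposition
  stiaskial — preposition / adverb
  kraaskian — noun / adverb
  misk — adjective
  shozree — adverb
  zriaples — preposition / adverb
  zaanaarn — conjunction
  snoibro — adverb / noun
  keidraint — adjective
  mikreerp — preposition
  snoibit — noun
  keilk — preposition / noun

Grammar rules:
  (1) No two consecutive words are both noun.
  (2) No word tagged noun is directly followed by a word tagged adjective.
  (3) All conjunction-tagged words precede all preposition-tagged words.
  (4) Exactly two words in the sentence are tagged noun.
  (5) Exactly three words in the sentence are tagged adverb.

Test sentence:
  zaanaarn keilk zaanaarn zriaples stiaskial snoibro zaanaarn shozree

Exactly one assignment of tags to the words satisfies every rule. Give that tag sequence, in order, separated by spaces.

conjunction noun conjunction adverb adverb noun conjunction adverb

Candidates per position — 1:zaanaarn {conjunction}; 2:keilk {preposition,noun}; 3:zaanaarn {conjunction}; 4:zriaples {preposition,adverb}; 5:stiaskial {preposition,adverb}; 6:snoibro {adverb,noun}; 7:zaanaarn {conjunction}; 8:shozree {adverb}.
At position 2, choosing preposition makes rule 3 impossible to satisfy; hence noun.
At position 4, choosing preposition makes rule 3 impossible to satisfy; hence adverb.
At position 5, choosing preposition makes rule 3 impossible to satisfy; hence adverb.
At position 6, choosing adverb makes rule 4 impossible to satisfy; hence noun.
The only consistent sequence is: conjunction noun conjunction adverb adverb noun conjunction adverb.
Check: rule 1 ✓; rule 2 ✓; rule 3 ✓; rule 4 ✓; rule 5 ✓.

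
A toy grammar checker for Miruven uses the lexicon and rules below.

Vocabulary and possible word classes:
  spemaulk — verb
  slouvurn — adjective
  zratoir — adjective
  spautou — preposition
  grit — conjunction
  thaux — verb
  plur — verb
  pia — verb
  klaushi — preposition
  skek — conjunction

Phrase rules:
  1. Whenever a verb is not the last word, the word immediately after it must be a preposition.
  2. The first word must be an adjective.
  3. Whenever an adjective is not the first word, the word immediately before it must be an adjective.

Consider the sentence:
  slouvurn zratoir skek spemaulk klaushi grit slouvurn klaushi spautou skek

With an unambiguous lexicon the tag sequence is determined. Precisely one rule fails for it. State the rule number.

Fixed tagging: adjective adjective conjunction verb preposition conjunction adjective preposition preposition conjunction.
Checking each rule: R1 holds, R2 holds, R3 violated.
Only rule 3 fails.

3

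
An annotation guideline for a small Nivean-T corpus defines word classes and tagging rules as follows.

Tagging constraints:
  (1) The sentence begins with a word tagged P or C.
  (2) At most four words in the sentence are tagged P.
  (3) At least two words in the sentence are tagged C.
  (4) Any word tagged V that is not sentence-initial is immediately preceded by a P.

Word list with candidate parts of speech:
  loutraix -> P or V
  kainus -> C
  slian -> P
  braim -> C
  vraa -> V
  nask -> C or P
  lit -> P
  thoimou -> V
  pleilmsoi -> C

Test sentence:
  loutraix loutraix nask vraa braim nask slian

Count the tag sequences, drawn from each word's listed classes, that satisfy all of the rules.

Candidates per position — 1:loutraix {P,V}; 2:loutraix {P,V}; 3:nask {C,P}; 4:vraa {V}; 5:braim {C}; 6:nask {C,P}; 7:slian {P}.
There are 16 candidate sequences in total.
The sequences that satisfy every rule: P P P V C C P; P V P V C C P.
Count = 2.

2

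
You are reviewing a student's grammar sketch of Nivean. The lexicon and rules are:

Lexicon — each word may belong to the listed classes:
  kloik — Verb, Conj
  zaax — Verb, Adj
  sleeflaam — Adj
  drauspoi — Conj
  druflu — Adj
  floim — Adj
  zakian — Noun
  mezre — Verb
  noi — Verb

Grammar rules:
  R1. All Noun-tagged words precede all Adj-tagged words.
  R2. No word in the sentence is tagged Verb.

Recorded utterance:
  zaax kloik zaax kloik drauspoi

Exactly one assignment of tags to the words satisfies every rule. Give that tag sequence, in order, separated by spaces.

Adj Conj Adj Conj Conj

Candidates per position — 1:zaax {Verb,Adj}; 2:kloik {Verb,Conj}; 3:zaax {Verb,Adj}; 4:kloik {Verb,Conj}; 5:drauspoi {Conj}.
If word 1 were Verb, no tagging could satisfy rule 2; so word 1 is Adj.
If word 2 were Verb, no tagging could satisfy rule 2; so word 2 is Conj.
If word 3 were Verb, no tagging could satisfy rule 2; so word 3 is Adj.
If word 4 were Verb, no tagging could satisfy rule 2; so word 4 is Conj.
So the tagging must be: Adj Conj Adj Conj Conj.
Rule-by-rule: rule 1 ✓; rule 2 ✓.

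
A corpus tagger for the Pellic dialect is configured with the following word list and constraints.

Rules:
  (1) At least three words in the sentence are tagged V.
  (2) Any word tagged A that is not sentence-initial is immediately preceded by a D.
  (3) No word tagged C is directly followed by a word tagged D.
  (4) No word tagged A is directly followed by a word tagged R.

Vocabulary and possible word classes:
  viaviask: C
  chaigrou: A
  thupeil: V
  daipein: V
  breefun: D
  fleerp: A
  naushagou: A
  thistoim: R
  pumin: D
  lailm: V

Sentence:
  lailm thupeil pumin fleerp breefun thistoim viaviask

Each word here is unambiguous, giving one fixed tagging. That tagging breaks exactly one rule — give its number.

1

Fixed tagging: V V D A D R C.
Rule check: R1 ✗, R2 ✓, R3 ✓, R4 ✓.
Only rule 1 fails.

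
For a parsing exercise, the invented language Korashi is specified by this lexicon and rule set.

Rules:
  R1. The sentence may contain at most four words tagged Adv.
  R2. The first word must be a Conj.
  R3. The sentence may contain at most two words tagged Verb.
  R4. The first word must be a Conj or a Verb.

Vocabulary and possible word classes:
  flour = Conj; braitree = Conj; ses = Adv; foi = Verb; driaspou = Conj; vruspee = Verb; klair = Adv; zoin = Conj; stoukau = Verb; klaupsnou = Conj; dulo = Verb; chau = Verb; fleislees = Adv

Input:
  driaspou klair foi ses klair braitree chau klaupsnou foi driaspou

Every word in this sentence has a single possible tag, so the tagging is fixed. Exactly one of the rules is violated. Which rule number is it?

Fixed tagging: Conj Adv Verb Adv Adv Conj Verb Conj Verb Conj.
Rule check: R1 ✓, R2 ✓, R3 ✗, R4 ✓.
Only rule 3 fails.

3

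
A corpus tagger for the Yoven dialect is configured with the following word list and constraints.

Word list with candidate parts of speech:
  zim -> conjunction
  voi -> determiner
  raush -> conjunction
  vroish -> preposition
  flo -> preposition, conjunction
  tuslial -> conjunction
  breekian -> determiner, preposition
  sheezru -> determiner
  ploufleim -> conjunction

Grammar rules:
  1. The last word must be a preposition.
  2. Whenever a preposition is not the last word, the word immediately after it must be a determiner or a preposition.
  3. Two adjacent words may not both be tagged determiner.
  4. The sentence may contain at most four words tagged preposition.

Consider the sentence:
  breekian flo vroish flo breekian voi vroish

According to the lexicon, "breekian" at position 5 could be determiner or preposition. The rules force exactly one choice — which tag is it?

preposition

Candidates per position — 1:breekian {determiner,preposition}; 2:flo {preposition,conjunction}; 3:vroish {preposition}; 4:flo {preposition,conjunction}; 5:breekian {determiner,preposition}; 6:voi {determiner}; 7:vroish {preposition}.
If word 4 were conjunction, no tagging could satisfy rule 2; so word 4 is preposition.
If word 5 were determiner, no tagging could satisfy rule 3; so word 5 is preposition.
If word 1 were preposition, no tagging could satisfy rule 4; so word 1 is determiner.
If word 2 were preposition, no tagging could satisfy rule 4; so word 2 is conjunction.
That leaves exactly one tagging: determiner conjunction preposition preposition preposition determiner preposition.
Check: rule 1 ok; rule 2 ok; rule 3 ok; rule 4 ok.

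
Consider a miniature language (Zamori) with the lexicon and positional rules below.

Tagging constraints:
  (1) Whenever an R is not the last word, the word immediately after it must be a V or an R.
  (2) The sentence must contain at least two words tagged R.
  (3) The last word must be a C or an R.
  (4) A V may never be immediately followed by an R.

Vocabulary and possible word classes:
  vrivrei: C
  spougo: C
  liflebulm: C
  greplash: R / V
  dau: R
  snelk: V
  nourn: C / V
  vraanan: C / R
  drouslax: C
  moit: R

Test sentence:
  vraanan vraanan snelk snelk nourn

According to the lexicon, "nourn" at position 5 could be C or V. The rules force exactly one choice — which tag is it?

C

Candidates per position — 1:vraanan {C,R}; 2:vraanan {C,R}; 3:snelk {V}; 4:snelk {V}; 5:nourn {C,V}.
Word 1 cannot be C — rule 2 would then fail for every completion. It is R.
Word 2 cannot be C — rule 1 would then fail for every completion. It is R.
Word 5 cannot be V — rule 3 would then fail for every completion. It is C.
The only consistent sequence is: R R V V C.
Verifying each rule — rule 1 ok; rule 2 ok; rule 3 ok; rule 4 ok.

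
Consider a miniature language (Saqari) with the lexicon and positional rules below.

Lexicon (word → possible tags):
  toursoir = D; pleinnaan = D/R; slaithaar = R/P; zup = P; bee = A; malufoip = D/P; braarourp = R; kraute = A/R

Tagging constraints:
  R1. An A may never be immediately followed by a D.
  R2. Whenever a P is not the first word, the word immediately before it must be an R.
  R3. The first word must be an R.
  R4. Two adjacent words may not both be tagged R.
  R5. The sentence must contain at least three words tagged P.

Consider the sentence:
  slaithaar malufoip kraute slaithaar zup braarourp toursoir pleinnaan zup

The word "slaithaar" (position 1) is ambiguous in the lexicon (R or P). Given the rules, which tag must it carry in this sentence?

R

Candidates per position — 1:slaithaar {R,P}; 2:malufoip {D,P}; 3:kraute {A,R}; 4:slaithaar {R,P}; 5:zup {P}; 6:braarourp {R}; 7:toursoir {D}; 8:pleinnaan {D,R}; 9:zup {P}.
At position 1, choosing P makes rule 3 impossible to satisfy; hence R.
At position 4, choosing P makes rule 2 impossible to satisfy; hence R.
At position 8, choosing D makes rule 2 impossible to satisfy; hence R.
At position 2, choosing D makes rule 5 impossible to satisfy; hence P.
At position 3, choosing R makes rule 4 impossible to satisfy; hence A.
The only consistent sequence is: R P A R P R D R P.
Rule-by-rule: rule 1 holds; rule 2 holds; rule 3 holds; rule 4 holds; rule 5 holds.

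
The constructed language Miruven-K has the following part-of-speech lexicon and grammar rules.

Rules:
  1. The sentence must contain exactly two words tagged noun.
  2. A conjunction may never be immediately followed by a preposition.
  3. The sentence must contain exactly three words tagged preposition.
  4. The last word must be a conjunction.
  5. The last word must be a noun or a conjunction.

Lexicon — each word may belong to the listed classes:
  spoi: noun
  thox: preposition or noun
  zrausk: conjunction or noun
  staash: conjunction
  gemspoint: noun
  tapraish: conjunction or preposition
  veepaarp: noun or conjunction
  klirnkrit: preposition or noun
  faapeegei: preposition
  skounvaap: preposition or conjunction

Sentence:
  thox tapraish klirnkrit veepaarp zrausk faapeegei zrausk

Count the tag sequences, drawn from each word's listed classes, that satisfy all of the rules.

Candidates per position — 1:thox {preposition,noun}; 2:tapraish {conjunction,preposition}; 3:klirnkrit {preposition,noun}; 4:veepaarp {noun,conjunction}; 5:zrausk {conjunction,noun}; 6:faapeegei {preposition}; 7:zrausk {conjunction,noun}.
There are 64 candidate sequences in total.
The sequences that satisfy every rule: preposition preposition noun conjunction noun preposition conjunction; noun preposition preposition conjunction noun preposition conjunction.
Count = 2.

2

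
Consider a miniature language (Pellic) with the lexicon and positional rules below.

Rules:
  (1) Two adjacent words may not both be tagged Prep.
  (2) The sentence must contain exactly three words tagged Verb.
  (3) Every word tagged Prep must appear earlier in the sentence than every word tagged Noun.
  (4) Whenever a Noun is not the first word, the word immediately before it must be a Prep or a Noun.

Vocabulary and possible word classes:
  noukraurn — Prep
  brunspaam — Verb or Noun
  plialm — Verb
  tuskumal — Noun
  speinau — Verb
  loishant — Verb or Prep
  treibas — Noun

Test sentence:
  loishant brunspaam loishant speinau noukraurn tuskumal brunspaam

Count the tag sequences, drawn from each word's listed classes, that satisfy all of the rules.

Candidates per position — 1:loishant {Verb,Prep}; 2:brunspaam {Verb,Noun}; 3:loishant {Verb,Prep}; 4:speinau {Verb}; 5:noukraurn {Prep}; 6:tuskumal {Noun}; 7:brunspaam {Verb,Noun}.
There are 16 candidate sequences in total.
The sequences that satisfy every rule: Verb Verb Prep Verb Prep Noun Noun; Prep Verb Verb Verb Prep Noun Noun; Prep Verb Prep Verb Prep Noun Verb.
Count = 3.

3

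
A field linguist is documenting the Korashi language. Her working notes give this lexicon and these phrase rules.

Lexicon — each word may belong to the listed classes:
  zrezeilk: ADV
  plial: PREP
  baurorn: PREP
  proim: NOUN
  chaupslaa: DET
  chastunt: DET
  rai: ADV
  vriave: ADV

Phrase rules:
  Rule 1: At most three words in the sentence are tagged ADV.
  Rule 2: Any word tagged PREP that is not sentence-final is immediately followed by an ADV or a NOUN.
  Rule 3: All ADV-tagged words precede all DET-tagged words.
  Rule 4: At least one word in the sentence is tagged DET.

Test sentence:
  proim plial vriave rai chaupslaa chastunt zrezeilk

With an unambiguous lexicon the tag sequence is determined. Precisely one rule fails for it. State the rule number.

Fixed tagging: NOUN PREP ADV ADV DET DET ADV.
Applying the rules: R1 pass, R2 pass, R3 fail, R4 pass.
Only rule 3 fails.

3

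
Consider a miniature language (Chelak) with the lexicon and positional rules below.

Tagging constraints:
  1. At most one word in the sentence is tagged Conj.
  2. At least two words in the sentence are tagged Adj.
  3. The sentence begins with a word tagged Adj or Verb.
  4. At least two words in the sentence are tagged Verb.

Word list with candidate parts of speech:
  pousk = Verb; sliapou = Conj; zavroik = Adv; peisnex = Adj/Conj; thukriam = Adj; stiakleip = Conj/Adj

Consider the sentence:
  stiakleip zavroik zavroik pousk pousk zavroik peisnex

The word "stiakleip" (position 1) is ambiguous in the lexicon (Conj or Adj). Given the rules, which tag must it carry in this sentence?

Adj

Candidates per position — 1:stiakleip {Conj,Adj}; 2:zavroik {Adv}; 3:zavroik {Adv}; 4:pousk {Verb}; 5:pousk {Verb}; 6:zavroik {Adv}; 7:peisnex {Adj,Conj}.
Position 1: Conj is ruled out by rule 2; that leaves Adj.
Position 7: Conj is ruled out by rule 2; that leaves Adj.
The unique satisfying tagging is: Adj Adv Adv Verb Verb Adv Adj.
Verifying each rule — rule 1 satisfied; rule 2 satisfied; rule 3 satisfied; rule 4 satisfied.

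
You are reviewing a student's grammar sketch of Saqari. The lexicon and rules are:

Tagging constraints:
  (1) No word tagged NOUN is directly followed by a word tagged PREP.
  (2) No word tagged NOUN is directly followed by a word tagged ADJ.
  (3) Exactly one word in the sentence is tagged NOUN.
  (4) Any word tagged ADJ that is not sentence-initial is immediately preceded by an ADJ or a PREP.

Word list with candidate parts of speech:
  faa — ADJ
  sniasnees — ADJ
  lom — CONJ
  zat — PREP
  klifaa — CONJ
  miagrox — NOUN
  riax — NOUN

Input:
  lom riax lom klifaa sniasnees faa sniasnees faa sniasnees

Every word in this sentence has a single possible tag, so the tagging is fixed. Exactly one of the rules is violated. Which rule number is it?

Fixed tagging: CONJ NOUN CONJ CONJ ADJ ADJ ADJ ADJ ADJ.
Checking each rule: R1 ok, R2 ok, R3 ok, R4 fails.
Only rule 4 fails.

4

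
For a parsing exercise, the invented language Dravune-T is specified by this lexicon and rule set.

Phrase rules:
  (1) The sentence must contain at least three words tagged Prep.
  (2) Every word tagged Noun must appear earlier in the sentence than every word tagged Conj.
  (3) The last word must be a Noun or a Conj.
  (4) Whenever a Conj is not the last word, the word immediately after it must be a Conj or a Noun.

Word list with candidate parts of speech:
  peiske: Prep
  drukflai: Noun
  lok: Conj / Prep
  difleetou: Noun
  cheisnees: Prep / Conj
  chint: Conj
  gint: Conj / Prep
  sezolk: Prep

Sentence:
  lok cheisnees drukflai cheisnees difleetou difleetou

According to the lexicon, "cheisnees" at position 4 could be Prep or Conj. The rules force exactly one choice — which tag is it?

Prep

Candidates per position — 1:lok {Conj,Prep}; 2:cheisnees {Prep,Conj}; 3:drukflai {Noun}; 4:cheisnees {Prep,Conj}; 5:difleetou {Noun}; 6:difleetou {Noun}.
Position 1: tagging it Conj would leave rule 1 unsatisfiable, so it must be Prep.
Position 2: tagging it Conj would leave rule 1 unsatisfiable, so it must be Prep.
Position 4: tagging it Conj would leave rule 1 unsatisfiable, so it must be Prep.
So the tagging must be: Prep Prep Noun Prep Noun Noun.
Check: rule 1 holds; rule 2 holds; rule 3 holds; rule 4 holds.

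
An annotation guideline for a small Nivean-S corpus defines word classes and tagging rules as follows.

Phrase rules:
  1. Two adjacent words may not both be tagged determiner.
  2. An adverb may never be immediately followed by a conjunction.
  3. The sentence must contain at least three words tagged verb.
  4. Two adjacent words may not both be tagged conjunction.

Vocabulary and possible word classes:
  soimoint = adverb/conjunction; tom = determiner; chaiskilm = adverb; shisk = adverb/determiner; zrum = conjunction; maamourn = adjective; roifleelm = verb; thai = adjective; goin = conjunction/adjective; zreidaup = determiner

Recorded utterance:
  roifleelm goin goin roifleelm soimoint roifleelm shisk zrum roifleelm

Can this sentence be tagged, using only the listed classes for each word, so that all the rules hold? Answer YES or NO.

Candidates per position — 1:roifleelm {verb}; 2:goin {conjunction,adjective}; 3:goin {conjunction,adjective}; 4:roifleelm {verb}; 5:soimoint {adverb,conjunction}; 6:roifleelm {verb}; 7:shisk {adverb,determiner}; 8:zrum {conjunction}; 9:roifleelm {verb}.
One satisfying assignment: verb adjective adjective verb adverb verb determiner conjunction verb.
Checking: rule 1 ✓; rule 2 ✓; rule 3 ✓; rule 4 ✓.

YES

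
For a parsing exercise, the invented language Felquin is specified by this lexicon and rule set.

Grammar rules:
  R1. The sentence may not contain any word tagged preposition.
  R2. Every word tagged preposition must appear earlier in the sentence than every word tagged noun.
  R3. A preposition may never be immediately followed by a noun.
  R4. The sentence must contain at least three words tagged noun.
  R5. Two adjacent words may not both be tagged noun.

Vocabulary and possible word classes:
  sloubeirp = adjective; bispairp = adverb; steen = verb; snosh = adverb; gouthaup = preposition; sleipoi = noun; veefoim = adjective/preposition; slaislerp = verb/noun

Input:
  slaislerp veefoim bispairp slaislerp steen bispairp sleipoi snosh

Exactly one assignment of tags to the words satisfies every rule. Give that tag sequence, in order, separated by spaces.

Candidates per position — 1:slaislerp {verb,noun}; 2:veefoim {adjective,preposition}; 3:bispairp {adverb}; 4:slaislerp {verb,noun}; 5:steen {verb}; 6:bispairp {adverb}; 7:sleipoi {noun}; 8:snosh {adverb}.
Word 1 cannot be verb — rule 4 would then fail for every completion. It is noun.
Word 2 cannot be preposition — rule 1 would then fail for every completion. It is adjective.
Word 4 cannot be verb — rule 4 would then fail for every completion. It is noun.
So the tagging must be: noun adjective adverb noun verb adverb noun adverb.
Check: rule 1 ok; rule 2 ok; rule 3 ok; rule 4 ok; rule 5 ok.

noun adjective adverb noun verb adverb noun adverb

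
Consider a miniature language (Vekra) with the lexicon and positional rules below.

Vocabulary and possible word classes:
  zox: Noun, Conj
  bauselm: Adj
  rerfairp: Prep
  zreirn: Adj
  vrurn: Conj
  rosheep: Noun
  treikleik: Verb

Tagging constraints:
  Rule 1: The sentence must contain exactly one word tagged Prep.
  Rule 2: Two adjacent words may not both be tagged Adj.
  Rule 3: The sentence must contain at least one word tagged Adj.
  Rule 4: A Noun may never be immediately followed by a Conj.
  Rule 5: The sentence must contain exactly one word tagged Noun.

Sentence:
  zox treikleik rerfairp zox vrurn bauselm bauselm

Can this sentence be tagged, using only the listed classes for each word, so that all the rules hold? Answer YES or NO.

NO

Candidates per position — 1:zox {Noun,Conj}; 2:treikleik {Verb}; 3:rerfairp {Prep}; 4:zox {Noun,Conj}; 5:vrurn {Conj}; 6:bauselm {Adj}; 7:bauselm {Adj}.
Rule 2 cannot be satisfied by any choice of tags from the lexicon.
So there is no consistent tagging.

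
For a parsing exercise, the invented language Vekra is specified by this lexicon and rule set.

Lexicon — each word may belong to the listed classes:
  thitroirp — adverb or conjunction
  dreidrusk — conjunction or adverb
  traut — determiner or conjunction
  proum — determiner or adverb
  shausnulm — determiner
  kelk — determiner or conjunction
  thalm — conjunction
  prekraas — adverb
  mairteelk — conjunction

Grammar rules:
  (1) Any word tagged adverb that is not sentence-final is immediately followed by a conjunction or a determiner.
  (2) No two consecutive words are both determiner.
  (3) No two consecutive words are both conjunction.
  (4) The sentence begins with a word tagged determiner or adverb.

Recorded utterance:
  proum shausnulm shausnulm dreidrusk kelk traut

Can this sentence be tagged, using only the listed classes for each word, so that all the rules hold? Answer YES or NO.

NO

Candidates per position — 1:proum {determiner,adverb}; 2:shausnulm {determiner}; 3:shausnulm {determiner}; 4:dreidrusk {conjunction,adverb}; 5:kelk {determiner,conjunction}; 6:traut {determiner,conjunction}.
Rule 2 cannot be satisfied by any choice of tags from the lexicon.
So there is no consistent tagging.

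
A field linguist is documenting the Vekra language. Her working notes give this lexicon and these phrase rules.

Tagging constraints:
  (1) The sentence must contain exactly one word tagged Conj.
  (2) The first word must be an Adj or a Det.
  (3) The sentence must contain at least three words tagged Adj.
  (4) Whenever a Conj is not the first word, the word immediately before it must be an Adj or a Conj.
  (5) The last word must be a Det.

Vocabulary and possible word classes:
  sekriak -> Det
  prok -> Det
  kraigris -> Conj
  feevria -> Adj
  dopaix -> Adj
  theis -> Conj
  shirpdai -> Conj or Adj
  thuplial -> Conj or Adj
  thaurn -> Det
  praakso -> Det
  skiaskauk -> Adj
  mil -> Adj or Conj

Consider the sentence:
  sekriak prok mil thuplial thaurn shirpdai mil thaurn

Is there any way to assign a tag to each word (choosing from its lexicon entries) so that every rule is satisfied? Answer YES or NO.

YES

Candidates per position — 1:sekriak {Det}; 2:prok {Det}; 3:mil {Adj,Conj}; 4:thuplial {Conj,Adj}; 5:thaurn {Det}; 6:shirpdai {Conj,Adj}; 7:mil {Adj,Conj}; 8:thaurn {Det}.
One satisfying assignment: Det Det Adj Conj Det Adj Adj Det.
Verifying each rule — rule 1 ok; rule 2 ok; rule 3 ok; rule 4 ok; rule 5 ok.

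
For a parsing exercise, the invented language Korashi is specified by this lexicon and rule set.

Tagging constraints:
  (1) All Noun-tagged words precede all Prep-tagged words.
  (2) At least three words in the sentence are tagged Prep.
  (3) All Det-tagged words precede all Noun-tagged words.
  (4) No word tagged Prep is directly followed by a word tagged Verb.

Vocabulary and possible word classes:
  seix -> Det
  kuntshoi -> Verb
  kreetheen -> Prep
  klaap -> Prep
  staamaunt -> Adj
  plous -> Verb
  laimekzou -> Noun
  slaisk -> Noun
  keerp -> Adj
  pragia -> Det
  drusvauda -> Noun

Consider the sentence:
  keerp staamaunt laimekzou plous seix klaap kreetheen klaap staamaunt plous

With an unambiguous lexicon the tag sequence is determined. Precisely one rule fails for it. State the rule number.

3

Fixed tagging: Adj Adj Noun Verb Det Prep Prep Prep Adj Verb.
Applying the rules: R1 ✓, R2 ✓, R3 ✗, R4 ✓.
Only rule 3 fails.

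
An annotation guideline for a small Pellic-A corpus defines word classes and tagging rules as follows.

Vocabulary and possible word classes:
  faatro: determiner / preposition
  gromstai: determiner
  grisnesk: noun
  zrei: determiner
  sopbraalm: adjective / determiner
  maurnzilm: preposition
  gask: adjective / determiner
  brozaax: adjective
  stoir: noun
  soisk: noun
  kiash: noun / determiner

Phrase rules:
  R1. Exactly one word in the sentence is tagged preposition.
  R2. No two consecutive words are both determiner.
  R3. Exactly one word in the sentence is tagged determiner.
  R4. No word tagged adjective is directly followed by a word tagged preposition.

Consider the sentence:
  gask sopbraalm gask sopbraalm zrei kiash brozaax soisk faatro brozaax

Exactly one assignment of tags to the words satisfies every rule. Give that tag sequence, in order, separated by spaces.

Candidates per position — 1:gask {adjective,determiner}; 2:sopbraalm {adjective,determiner}; 3:gask {adjective,determiner}; 4:sopbraalm {adjective,determiner}; 5:zrei {determiner}; 6:kiash {noun,determiner}; 7:brozaax {adjective}; 8:soisk {noun}; 9:faatro {determiner,preposition}; 10:brozaax {adjective}.
Position 1: tagging it determiner would leave rule 3 unsatisfiable, so it must be adjective.
Position 2: tagging it determiner would leave rule 3 unsatisfiable, so it must be adjective.
Position 3: tagging it determiner would leave rule 3 unsatisfiable, so it must be adjective.
Position 4: tagging it determiner would leave rule 2 unsatisfiable, so it must be adjective.
Position 6: tagging it determiner would leave rule 2 unsatisfiable, so it must be noun.
Position 9: tagging it determiner would leave rule 1 unsatisfiable, so it must be preposition.
The only consistent sequence is: adjective adjective adjective adjective determiner noun adjective noun preposition adjective.
Rule-by-rule: rule 1 ✓; rule 2 ✓; rule 3 ✓; rule 4 ✓.

adjective adjective adjective adjective determiner noun adjective noun preposition adjective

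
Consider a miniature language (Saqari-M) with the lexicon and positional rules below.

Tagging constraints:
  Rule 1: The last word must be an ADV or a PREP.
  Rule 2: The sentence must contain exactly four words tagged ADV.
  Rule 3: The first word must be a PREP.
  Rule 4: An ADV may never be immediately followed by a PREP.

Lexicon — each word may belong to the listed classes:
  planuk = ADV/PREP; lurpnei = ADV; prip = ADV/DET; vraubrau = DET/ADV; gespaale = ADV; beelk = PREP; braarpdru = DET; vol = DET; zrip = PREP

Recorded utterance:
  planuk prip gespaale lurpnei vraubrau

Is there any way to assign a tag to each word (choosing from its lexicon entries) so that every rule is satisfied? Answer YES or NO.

YES

Candidates per position — 1:planuk {ADV,PREP}; 2:prip {ADV,DET}; 3:gespaale {ADV}; 4:lurpnei {ADV}; 5:vraubrau {DET,ADV}.
One satisfying assignment: PREP ADV ADV ADV ADV.
Verifying each rule — rule 1 ok; rule 2 ok; rule 3 ok; rule 4 ok.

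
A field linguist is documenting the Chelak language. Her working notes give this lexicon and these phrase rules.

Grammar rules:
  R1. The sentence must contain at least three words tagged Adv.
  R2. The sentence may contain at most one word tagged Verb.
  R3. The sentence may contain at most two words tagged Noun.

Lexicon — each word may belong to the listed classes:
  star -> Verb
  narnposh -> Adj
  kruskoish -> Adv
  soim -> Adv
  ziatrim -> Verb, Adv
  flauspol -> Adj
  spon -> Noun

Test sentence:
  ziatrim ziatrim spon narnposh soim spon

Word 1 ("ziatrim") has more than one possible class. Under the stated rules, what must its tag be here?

Candidates per position — 1:ziatrim {Verb,Adv}; 2:ziatrim {Verb,Adv}; 3:spon {Noun}; 4:narnposh {Adj}; 5:soim {Adv}; 6:spon {Noun}.
Position 1: tagging it Verb would leave rule 1 unsatisfiable, so it must be Adv.
Position 2: tagging it Verb would leave rule 1 unsatisfiable, so it must be Adv.
So the tagging must be: Adv Adv Noun Adj Adv Noun.
Check: rule 1 satisfied; rule 2 satisfied; rule 3 satisfied.

Adv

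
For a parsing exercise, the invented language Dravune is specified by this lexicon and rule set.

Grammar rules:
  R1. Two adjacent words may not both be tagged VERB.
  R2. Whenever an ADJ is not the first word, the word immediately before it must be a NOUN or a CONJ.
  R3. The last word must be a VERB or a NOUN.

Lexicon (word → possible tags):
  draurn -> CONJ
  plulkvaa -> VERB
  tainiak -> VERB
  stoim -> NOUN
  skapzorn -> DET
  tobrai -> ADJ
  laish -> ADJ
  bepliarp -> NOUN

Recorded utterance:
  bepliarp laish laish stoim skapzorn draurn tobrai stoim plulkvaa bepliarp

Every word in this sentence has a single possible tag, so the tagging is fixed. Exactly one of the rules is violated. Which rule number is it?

2

Fixed tagging: NOUN ADJ ADJ NOUN DET CONJ ADJ NOUN VERB NOUN.
Rule check: R1 ok, R2 fails, R3 ok.
Only rule 2 fails.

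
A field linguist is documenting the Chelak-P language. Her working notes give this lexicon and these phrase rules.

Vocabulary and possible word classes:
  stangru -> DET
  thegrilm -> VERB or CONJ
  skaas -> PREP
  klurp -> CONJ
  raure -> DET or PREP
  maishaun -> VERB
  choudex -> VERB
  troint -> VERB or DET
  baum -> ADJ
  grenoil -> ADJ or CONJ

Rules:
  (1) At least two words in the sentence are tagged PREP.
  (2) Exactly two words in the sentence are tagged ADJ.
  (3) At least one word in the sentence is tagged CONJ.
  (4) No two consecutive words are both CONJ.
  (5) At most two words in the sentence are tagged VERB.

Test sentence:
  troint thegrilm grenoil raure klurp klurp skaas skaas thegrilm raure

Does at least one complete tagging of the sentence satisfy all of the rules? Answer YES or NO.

NO

Candidates per position — 1:troint {VERB,DET}; 2:thegrilm {VERB,CONJ}; 3:grenoil {ADJ,CONJ}; 4:raure {DET,PREP}; 5:klurp {CONJ}; 6:klurp {CONJ}; 7:skaas {PREP}; 8:skaas {PREP}; 9:thegrilm {VERB,CONJ}; 10:raure {DET,PREP}.
Rule 2 cannot be satisfied by any choice of tags from the lexicon.
So there is no consistent tagging.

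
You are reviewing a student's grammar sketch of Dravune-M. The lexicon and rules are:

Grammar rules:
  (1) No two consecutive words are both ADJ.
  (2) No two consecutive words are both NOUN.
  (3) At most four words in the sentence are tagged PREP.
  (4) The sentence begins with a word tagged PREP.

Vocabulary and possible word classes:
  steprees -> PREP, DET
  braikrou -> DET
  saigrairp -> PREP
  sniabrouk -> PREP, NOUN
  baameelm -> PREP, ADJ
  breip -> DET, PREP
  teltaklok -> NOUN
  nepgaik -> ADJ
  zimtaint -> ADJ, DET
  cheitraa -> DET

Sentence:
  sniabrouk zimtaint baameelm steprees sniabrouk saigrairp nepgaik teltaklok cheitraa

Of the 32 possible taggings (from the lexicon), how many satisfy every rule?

10

Candidates per position — 1:sniabrouk {PREP,NOUN}; 2:zimtaint {ADJ,DET}; 3:baameelm {PREP,ADJ}; 4:steprees {PREP,DET}; 5:sniabrouk {PREP,NOUN}; 6:saigrairp {PREP}; 7:nepgaik {ADJ}; 8:teltaklok {NOUN}; 9:cheitraa {DET}.
There are 32 candidate sequences in total.
Checking each against the rules leaves 10 sequences.
Count = 10.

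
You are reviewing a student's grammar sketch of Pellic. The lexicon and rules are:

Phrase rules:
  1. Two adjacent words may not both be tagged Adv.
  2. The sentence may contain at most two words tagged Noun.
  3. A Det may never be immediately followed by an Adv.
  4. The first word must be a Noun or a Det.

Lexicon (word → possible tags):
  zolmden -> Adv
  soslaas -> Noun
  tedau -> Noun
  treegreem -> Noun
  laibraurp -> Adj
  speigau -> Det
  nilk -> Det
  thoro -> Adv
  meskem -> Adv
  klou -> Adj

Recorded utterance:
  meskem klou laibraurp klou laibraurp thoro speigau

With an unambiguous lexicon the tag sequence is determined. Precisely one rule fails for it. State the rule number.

4

Fixed tagging: Adv Adj Adj Adj Adj Adv Det.
Rule check: R1 holds, R2 holds, R3 holds, R4 violated.
Only rule 4 fails.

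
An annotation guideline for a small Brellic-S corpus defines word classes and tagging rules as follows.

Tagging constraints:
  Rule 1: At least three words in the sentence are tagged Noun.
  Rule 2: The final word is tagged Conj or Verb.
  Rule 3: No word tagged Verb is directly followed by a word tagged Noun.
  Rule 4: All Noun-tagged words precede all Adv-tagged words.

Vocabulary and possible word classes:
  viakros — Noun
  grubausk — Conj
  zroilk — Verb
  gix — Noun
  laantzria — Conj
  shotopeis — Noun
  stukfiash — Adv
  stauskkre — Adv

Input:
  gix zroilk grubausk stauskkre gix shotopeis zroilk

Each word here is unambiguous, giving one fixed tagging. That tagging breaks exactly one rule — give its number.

Fixed tagging: Noun Verb Conj Adv Noun Noun Verb.
Checking each rule: R1 holds, R2 holds, R3 holds, R4 violated.
Only rule 4 fails.

4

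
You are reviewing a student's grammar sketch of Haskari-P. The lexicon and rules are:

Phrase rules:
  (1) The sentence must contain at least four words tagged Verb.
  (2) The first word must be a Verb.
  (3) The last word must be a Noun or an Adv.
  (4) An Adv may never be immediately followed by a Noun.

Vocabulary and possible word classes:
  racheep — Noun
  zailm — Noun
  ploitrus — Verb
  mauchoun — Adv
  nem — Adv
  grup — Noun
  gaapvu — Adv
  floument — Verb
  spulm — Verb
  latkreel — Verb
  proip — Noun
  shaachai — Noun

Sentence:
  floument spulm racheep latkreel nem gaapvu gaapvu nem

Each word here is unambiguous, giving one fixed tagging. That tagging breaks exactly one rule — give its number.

1

Fixed tagging: Verb Verb Noun Verb Adv Adv Adv Adv.
Applying the rules: R1 fails, R2 ok, R3 ok, R4 ok.
Only rule 1 fails.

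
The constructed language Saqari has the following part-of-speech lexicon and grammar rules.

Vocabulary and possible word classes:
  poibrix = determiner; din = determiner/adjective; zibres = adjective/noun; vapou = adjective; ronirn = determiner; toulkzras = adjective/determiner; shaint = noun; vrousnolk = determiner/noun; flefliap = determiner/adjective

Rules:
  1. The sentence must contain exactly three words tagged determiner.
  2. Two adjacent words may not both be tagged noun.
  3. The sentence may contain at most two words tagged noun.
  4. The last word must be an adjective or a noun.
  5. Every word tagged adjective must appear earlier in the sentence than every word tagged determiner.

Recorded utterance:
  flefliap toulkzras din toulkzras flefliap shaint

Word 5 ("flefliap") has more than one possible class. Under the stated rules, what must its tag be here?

determiner

Candidates per position — 1:flefliap {determiner,adjective}; 2:toulkzras {adjective,determiner}; 3:din {determiner,adjective}; 4:toulkzras {adjective,determiner}; 5:flefliap {determiner,adjective}; 6:shaint {noun}.
Position 5: the remaining choice is settled jointly with positions 1, 2, 3, 4 — only determiner at position 5 is part of a tagging that satisfies every rule.
So the tagging must be: adjective adjective determiner determiner determiner noun.
Rule-by-rule: rule 1 satisfied; rule 2 satisfied; rule 3 satisfied; rule 4 satisfied; rule 5 satisfied.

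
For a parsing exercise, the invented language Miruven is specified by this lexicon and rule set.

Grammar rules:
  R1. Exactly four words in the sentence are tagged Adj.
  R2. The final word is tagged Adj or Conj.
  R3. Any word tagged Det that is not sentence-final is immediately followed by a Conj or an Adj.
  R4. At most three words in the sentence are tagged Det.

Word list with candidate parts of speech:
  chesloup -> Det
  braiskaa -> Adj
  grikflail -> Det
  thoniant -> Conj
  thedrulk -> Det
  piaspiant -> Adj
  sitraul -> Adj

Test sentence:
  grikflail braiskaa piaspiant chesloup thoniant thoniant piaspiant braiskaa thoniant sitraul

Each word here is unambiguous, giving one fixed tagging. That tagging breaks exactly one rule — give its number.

1

Fixed tagging: Det Adj Adj Det Conj Conj Adj Adj Conj Adj.
Rule check: R1 fails, R2 ok, R3 ok, R4 ok.
Only rule 1 fails.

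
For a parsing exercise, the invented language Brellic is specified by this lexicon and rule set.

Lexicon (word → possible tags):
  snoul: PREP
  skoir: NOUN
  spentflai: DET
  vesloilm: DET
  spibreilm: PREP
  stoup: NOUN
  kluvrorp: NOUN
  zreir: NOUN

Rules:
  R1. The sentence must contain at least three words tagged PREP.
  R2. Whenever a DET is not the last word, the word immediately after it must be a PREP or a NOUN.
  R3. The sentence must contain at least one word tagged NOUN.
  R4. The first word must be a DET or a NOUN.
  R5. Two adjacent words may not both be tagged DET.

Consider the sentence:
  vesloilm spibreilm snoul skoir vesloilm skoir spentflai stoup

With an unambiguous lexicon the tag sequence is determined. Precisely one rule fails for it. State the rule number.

1

Fixed tagging: DET PREP PREP NOUN DET NOUN DET NOUN.
Checking each rule: R1 violated, R2 holds, R3 holds, R4 holds, R5 holds.
Only rule 1 fails.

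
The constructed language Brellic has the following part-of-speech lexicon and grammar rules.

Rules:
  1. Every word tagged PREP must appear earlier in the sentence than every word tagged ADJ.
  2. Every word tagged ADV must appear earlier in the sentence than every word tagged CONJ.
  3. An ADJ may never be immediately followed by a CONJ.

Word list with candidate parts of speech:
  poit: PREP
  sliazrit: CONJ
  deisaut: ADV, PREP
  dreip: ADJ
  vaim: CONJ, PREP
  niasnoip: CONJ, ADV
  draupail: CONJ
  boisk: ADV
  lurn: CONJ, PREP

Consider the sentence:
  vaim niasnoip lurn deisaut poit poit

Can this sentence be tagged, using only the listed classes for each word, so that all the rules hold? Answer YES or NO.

YES

Candidates per position — 1:vaim {CONJ,PREP}; 2:niasnoip {CONJ,ADV}; 3:lurn {CONJ,PREP}; 4:deisaut {ADV,PREP}; 5:poit {PREP}; 6:poit {PREP}.
One satisfying assignment: PREP ADV CONJ PREP PREP PREP.
Rule-by-rule: rule 1 ok; rule 2 ok; rule 3 ok.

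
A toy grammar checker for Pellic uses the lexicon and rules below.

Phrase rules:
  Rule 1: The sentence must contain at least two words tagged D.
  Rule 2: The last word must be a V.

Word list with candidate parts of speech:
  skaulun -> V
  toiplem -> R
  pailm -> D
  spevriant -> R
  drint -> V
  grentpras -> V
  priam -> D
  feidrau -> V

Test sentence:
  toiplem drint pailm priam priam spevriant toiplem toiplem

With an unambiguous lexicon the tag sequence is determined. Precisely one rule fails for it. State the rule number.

Fixed tagging: R V D D D R R R.
Rule check: R1 pass, R2 fail.
Only rule 2 fails.

2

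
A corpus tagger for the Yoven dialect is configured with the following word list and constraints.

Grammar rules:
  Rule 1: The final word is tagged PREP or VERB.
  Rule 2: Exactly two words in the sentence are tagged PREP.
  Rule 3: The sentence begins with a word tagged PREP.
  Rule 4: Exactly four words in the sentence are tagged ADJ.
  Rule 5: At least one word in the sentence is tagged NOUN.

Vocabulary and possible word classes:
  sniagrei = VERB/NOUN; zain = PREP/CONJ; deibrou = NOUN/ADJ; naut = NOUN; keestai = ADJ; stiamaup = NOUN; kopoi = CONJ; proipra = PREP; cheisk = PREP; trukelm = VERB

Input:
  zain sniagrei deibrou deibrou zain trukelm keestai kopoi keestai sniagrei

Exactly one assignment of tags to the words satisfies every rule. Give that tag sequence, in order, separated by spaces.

PREP NOUN ADJ ADJ PREP VERB ADJ CONJ ADJ VERB

Candidates per position — 1:zain {PREP,CONJ}; 2:sniagrei {VERB,NOUN}; 3:deibrou {NOUN,ADJ}; 4:deibrou {NOUN,ADJ}; 5:zain {PREP,CONJ}; 6:trukelm {VERB}; 7:keestai {ADJ}; 8:kopoi {CONJ}; 9:keestai {ADJ}; 10:sniagrei {VERB,NOUN}.
Position 1: tagging it CONJ would leave rule 2 unsatisfiable, so it must be PREP.
Position 3: tagging it NOUN would leave rule 4 unsatisfiable, so it must be ADJ.
Position 4: tagging it NOUN would leave rule 4 unsatisfiable, so it must be ADJ.
Position 5: tagging it CONJ would leave rule 2 unsatisfiable, so it must be PREP.
Position 10: tagging it NOUN would leave rule 1 unsatisfiable, so it must be VERB.
Position 2: tagging it VERB would leave rule 5 unsatisfiable, so it must be NOUN.
That leaves exactly one tagging: PREP NOUN ADJ ADJ PREP VERB ADJ CONJ ADJ VERB.
Rule-by-rule: rule 1 ok; rule 2 ok; rule 3 ok; rule 4 ok; rule 5 ok.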